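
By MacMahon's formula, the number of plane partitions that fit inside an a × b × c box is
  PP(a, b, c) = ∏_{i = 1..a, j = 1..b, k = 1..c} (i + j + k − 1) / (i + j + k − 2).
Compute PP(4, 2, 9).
PP(4, 2, 9) = 143143

Evaluate the triple product over i = 1..4, j = 1..2, k = 1..9. The factors are (2/1) · (3/2) · (4/3) · (5/4) · (6/5) · (7/6) · (8/7) · (9/8) · … (72 factors total). The numerators and denominators telescope so the product is an integer; carrying out the multiplication exactly gives PP(4, 2, 9) = 143143.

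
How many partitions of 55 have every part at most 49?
p(55, parts ≤ 49) = 451257

Use the recurrence p(n, m) = p(n, m−1) + p(n−m, m): either the largest part is < m (count p(n, m−1)) or the largest part is exactly m (remove one copy of m, count p(n−m, m)). With p(0, ·) = 1 this gives p(55, parts ≤ 49) = 451257. (By conjugating Young diagrams, this also counts partitions of 55 into at most 49 parts.)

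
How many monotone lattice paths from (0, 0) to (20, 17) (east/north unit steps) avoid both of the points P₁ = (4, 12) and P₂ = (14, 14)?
Number of paths = 12508629210

Inclusion–exclusion. Total paths: C(37, 20) = 15905368710. Through P₁: C(16, 4)·C(21, 16) = 37035180. Through P₂: C(28, 14)·C(9, 6) = 3369794400. Since P₁ is strictly southwest of P₂, a monotone path through both must visit P₁ then P₂; paths through both = C(16, 4)·C(12, 10)·C(9, 6) = 10090080. Avoid both = 15905368710 − 37035180 − 3369794400 + 10090080 = 12508629210.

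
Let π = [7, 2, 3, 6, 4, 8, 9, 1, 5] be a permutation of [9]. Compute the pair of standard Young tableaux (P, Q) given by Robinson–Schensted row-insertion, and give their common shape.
P = [1, 3, 4, 5, 9] / [2, 8] / [6] / [7];  Q = [1, 3, 4, 6, 7] / [2, 9] / [5] / [8];  common shape = (5, 2, 1, 1)

Row-insert the values π_1, π_2, … into P one at a time, bumping the leftmost entry strictly greater than the inserted value down to the next row. The recording tableau Q records, in position (i, j), the step at which that cell was added to P.
  Insert 7 (step 1): P = [7];  Q = [1]
  Insert 2 (step 2): P = [2] / [7];  Q = [1] / [2]
  Insert 3 (step 3): P = [2, 3] / [7];  Q = [1, 3] / [2]
  Insert 6 (step 4): P = [2, 3, 6] / [7];  Q = [1, 3, 4] / [2]
  Insert 4 (step 5): P = [2, 3, 4] / [6] / [7];  Q = [1, 3, 4] / [2] / [5]
  Insert 8 (step 6): P = [2, 3, 4, 8] / [6] / [7];  Q = [1, 3, 4, 6] / [2] / [5]
  Insert 9 (step 7): P = [2, 3, 4, 8, 9] / [6] / [7];  Q = [1, 3, 4, 6, 7] / [2] / [5]
  Insert 1 (step 8): P = [1, 3, 4, 8, 9] / [2] / [6] / [7];  Q = [1, 3, 4, 6, 7] / [2] / [5] / [8]
  Insert 5 (step 9): P = [1, 3, 4, 5, 9] / [2, 8] / [6] / [7];  Q = [1, 3, 4, 6, 7] / [2, 9] / [5] / [8]
Final shape: (5, 2, 1, 1).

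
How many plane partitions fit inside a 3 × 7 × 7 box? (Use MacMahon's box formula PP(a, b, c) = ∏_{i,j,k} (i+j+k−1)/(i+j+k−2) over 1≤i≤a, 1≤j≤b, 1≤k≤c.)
PP(3, 7, 7) = 877262100

Evaluate the triple product over i = 1..3, j = 1..7, k = 1..7. The factors are (2/1) · (3/2) · (4/3) · (5/4) · (6/5) · (7/6) · (8/7) · (3/2) · … (147 factors total). The numerators and denominators telescope so the product is an integer; carrying out the multiplication exactly gives PP(3, 7, 7) = 877262100.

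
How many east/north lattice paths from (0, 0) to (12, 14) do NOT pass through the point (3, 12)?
Number of paths = 9632675

Total paths from (0, 0) to (12, 14): C(26, 12) = 9657700. Paths through (3, 12): (paths (0, 0) → (3, 12)) × (paths (3, 12) → (12, 14)) = C(15, 3) · C(11, 9) = 455 · 55 = 25025. Avoidance count = 9657700 − 25025 = 9632675.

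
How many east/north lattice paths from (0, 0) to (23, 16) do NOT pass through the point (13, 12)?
Number of paths = 32505760690

Total paths from (0, 0) to (23, 16): C(39, 23) = 37711260990. Paths through (13, 12): (paths (0, 0) → (13, 12)) × (paths (13, 12) → (23, 16)) = C(25, 13) · C(14, 10) = 5200300 · 1001 = 5205500300. Avoidance count = 37711260990 − 5205500300 = 32505760690.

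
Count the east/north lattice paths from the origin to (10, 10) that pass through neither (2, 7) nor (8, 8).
Number of paths = 103108

Inclusion–exclusion. Total paths: C(20, 10) = 184756. Through P₁: C(9, 2)·C(11, 8) = 5940. Through P₂: C(16, 8)·C(4, 2) = 77220. Since P₁ is strictly southwest of P₂, a monotone path through both must visit P₁ then P₂; paths through both = C(9, 2)·C(7, 6)·C(4, 2) = 1512. Avoid both = 184756 − 5940 − 77220 + 1512 = 103108.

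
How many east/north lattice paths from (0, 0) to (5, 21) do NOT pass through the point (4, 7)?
Number of paths = 60830

Total paths from (0, 0) to (5, 21): C(26, 5) = 65780. Paths through (4, 7): (paths (0, 0) → (4, 7)) × (paths (4, 7) → (5, 21)) = C(11, 4) · C(15, 1) = 330 · 15 = 4950. Avoidance count = 65780 − 4950 = 60830.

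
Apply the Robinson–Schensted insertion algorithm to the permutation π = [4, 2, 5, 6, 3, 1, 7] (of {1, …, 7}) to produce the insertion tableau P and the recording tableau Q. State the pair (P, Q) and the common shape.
P = [1, 3, 6, 7] / [2, 5] / [4];  Q = [1, 3, 4, 7] / [2, 5] / [6];  common shape = (4, 2, 1)

Row-insert the values π_1, π_2, … into P one at a time, bumping the leftmost entry strictly greater than the inserted value down to the next row. The recording tableau Q records, in position (i, j), the step at which that cell was added to P.
  Insert 4 (step 1): P = [4];  Q = [1]
  Insert 2 (step 2): P = [2] / [4];  Q = [1] / [2]
  Insert 5 (step 3): P = [2, 5] / [4];  Q = [1, 3] / [2]
  Insert 6 (step 4): P = [2, 5, 6] / [4];  Q = [1, 3, 4] / [2]
  Insert 3 (step 5): P = [2, 3, 6] / [4, 5];  Q = [1, 3, 4] / [2, 5]
  Insert 1 (step 6): P = [1, 3, 6] / [2, 5] / [4];  Q = [1, 3, 4] / [2, 5] / [6]
  Insert 7 (step 7): P = [1, 3, 6, 7] / [2, 5] / [4];  Q = [1, 3, 4, 7] / [2, 5] / [6]
Final shape: (4, 2, 1).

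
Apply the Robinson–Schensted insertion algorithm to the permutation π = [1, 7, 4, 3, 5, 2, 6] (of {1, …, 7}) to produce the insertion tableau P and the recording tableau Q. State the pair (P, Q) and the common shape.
P = [1, 2, 5, 6] / [3] / [4] / [7];  Q = [1, 2, 5, 7] / [3] / [4] / [6];  common shape = (4, 1, 1, 1)

Row-insert the values π_1, π_2, … into P one at a time, bumping the leftmost entry strictly greater than the inserted value down to the next row. The recording tableau Q records, in position (i, j), the step at which that cell was added to P.
  Insert 1 (step 1): P = [1];  Q = [1]
  Insert 7 (step 2): P = [1, 7];  Q = [1, 2]
  Insert 4 (step 3): P = [1, 4] / [7];  Q = [1, 2] / [3]
  Insert 3 (step 4): P = [1, 3] / [4] / [7];  Q = [1, 2] / [3] / [4]
  Insert 5 (step 5): P = [1, 3, 5] / [4] / [7];  Q = [1, 2, 5] / [3] / [4]
  Insert 2 (step 6): P = [1, 2, 5] / [3] / [4] / [7];  Q = [1, 2, 5] / [3] / [4] / [6]
  Insert 6 (step 7): P = [1, 2, 5, 6] / [3] / [4] / [7];  Q = [1, 2, 5, 7] / [3] / [4] / [6]
Final shape: (4, 1, 1, 1).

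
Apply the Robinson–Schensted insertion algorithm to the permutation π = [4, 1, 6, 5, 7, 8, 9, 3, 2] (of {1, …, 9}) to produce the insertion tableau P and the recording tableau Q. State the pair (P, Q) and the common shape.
P = [1, 2, 7, 8, 9] / [3, 5] / [4] / [6];  Q = [1, 3, 5, 6, 7] / [2, 4] / [8] / [9];  common shape = (5, 2, 1, 1)

Row-insert the values π_1, π_2, … into P one at a time, bumping the leftmost entry strictly greater than the inserted value down to the next row. The recording tableau Q records, in position (i, j), the step at which that cell was added to P.
  Insert 4 (step 1): P = [4];  Q = [1]
  Insert 1 (step 2): P = [1] / [4];  Q = [1] / [2]
  Insert 6 (step 3): P = [1, 6] / [4];  Q = [1, 3] / [2]
  Insert 5 (step 4): P = [1, 5] / [4, 6];  Q = [1, 3] / [2, 4]
  Insert 7 (step 5): P = [1, 5, 7] / [4, 6];  Q = [1, 3, 5] / [2, 4]
  Insert 8 (step 6): P = [1, 5, 7, 8] / [4, 6];  Q = [1, 3, 5, 6] / [2, 4]
  Insert 9 (step 7): P = [1, 5, 7, 8, 9] / [4, 6];  Q = [1, 3, 5, 6, 7] / [2, 4]
  Insert 3 (step 8): P = [1, 3, 7, 8, 9] / [4, 5] / [6];  Q = [1, 3, 5, 6, 7] / [2, 4] / [8]
  Insert 2 (step 9): P = [1, 2, 7, 8, 9] / [3, 5] / [4] / [6];  Q = [1, 3, 5, 6, 7] / [2, 4] / [8] / [9]
Final shape: (5, 2, 1, 1).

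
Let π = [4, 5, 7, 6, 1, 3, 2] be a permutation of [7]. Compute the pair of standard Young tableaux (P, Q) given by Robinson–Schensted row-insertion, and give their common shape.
P = [1, 2, 6] / [3, 5] / [4] / [7];  Q = [1, 2, 3] / [4, 6] / [5] / [7];  common shape = (3, 2, 1, 1)

Row-insert the values π_1, π_2, … into P one at a time, bumping the leftmost entry strictly greater than the inserted value down to the next row. The recording tableau Q records, in position (i, j), the step at which that cell was added to P.
  Insert 4 (step 1): P = [4];  Q = [1]
  Insert 5 (step 2): P = [4, 5];  Q = [1, 2]
  Insert 7 (step 3): P = [4, 5, 7];  Q = [1, 2, 3]
  Insert 6 (step 4): P = [4, 5, 6] / [7];  Q = [1, 2, 3] / [4]
  Insert 1 (step 5): P = [1, 5, 6] / [4] / [7];  Q = [1, 2, 3] / [4] / [5]
  Insert 3 (step 6): P = [1, 3, 6] / [4, 5] / [7];  Q = [1, 2, 3] / [4, 6] / [5]
  Insert 2 (step 7): P = [1, 2, 6] / [3, 5] / [4] / [7];  Q = [1, 2, 3] / [4, 6] / [5] / [7]
Final shape: (3, 2, 1, 1).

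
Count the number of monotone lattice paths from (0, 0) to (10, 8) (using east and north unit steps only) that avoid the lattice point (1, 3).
Number of paths = 35750

Total paths from (0, 0) to (10, 8): C(18, 10) = 43758. Paths through (1, 3): (paths (0, 0) → (1, 3)) × (paths (1, 3) → (10, 8)) = C(4, 1) · C(14, 9) = 4 · 2002 = 8008. Avoidance count = 43758 − 8008 = 35750.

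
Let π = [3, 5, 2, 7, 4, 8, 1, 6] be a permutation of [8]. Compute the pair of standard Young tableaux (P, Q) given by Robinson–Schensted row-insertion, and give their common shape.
P = [1, 4, 6, 8] / [2, 5, 7] / [3];  Q = [1, 2, 4, 6] / [3, 5, 8] / [7];  common shape = (4, 3, 1)

Row-insert the values π_1, π_2, … into P one at a time, bumping the leftmost entry strictly greater than the inserted value down to the next row. The recording tableau Q records, in position (i, j), the step at which that cell was added to P.
  Insert 3 (step 1): P = [3];  Q = [1]
  Insert 5 (step 2): P = [3, 5];  Q = [1, 2]
  Insert 2 (step 3): P = [2, 5] / [3];  Q = [1, 2] / [3]
  Insert 7 (step 4): P = [2, 5, 7] / [3];  Q = [1, 2, 4] / [3]
  Insert 4 (step 5): P = [2, 4, 7] / [3, 5];  Q = [1, 2, 4] / [3, 5]
  Insert 8 (step 6): P = [2, 4, 7, 8] / [3, 5];  Q = [1, 2, 4, 6] / [3, 5]
  Insert 1 (step 7): P = [1, 4, 7, 8] / [2, 5] / [3];  Q = [1, 2, 4, 6] / [3, 5] / [7]
  Insert 6 (step 8): P = [1, 4, 6, 8] / [2, 5, 7] / [3];  Q = [1, 2, 4, 6] / [3, 5, 8] / [7]
Final shape: (4, 3, 1).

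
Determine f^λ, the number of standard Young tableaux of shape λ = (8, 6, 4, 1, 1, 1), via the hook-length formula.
# SYT of shape (8, 6, 4, 1, 1, 1) = 322328160

Hook-length formula: f^λ = n! / Π hook(c), product over all cells c of the Young diagram. For λ = (8, 6, 4, 1, 1, 1), n = 21 boxes. Hook lengths by row (left-to-right, top-to-bottom): [13, 9, 8, 7, 5, 4, 2, 1]; [10, 6, 5, 4, 2, 1]; [7, 3, 2, 1]; [3]; [2]; [1]. Product of hooks = 158505984000. So f^λ = 21! / 158505984000 = 51090942171709440000 / 158505984000 = 322328160.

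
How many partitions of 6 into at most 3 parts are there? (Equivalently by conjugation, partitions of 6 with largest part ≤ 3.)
p(6, parts ≤ 3) = 7

Partitions of 6 with all parts ≤ 3: 3+3, 3+2+1, 3+1+1+1, 2+2+2, 2+2+1+1, 2+1+1+1+1, 1+1+1+1+1+1. Count = 7.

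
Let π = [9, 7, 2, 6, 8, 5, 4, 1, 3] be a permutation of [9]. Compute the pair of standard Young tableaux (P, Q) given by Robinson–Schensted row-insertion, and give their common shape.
P = [1, 3, 8] / [2, 4] / [5] / [6] / [7] / [9];  Q = [1, 4, 5] / [2, 9] / [3] / [6] / [7] / [8];  common shape = (3, 2, 1, 1, 1, 1)

Row-insert the values π_1, π_2, … into P one at a time, bumping the leftmost entry strictly greater than the inserted value down to the next row. The recording tableau Q records, in position (i, j), the step at which that cell was added to P.
  Insert 9 (step 1): P = [9];  Q = [1]
  Insert 7 (step 2): P = [7] / [9];  Q = [1] / [2]
  Insert 2 (step 3): P = [2] / [7] / [9];  Q = [1] / [2] / [3]
  Insert 6 (step 4): P = [2, 6] / [7] / [9];  Q = [1, 4] / [2] / [3]
  Insert 8 (step 5): P = [2, 6, 8] / [7] / [9];  Q = [1, 4, 5] / [2] / [3]
  Insert 5 (step 6): P = [2, 5, 8] / [6] / [7] / [9];  Q = [1, 4, 5] / [2] / [3] / [6]
  Insert 4 (step 7): P = [2, 4, 8] / [5] / [6] / [7] / [9];  Q = [1, 4, 5] / [2] / [3] / [6] / [7]
  Insert 1 (step 8): P = [1, 4, 8] / [2] / [5] / [6] / [7] / [9];  Q = [1, 4, 5] / [2] / [3] / [6] / [7] / [8]
  Insert 3 (step 9): P = [1, 3, 8] / [2, 4] / [5] / [6] / [7] / [9];  Q = [1, 4, 5] / [2, 9] / [3] / [6] / [7] / [8]
Final shape: (3, 2, 1, 1, 1, 1).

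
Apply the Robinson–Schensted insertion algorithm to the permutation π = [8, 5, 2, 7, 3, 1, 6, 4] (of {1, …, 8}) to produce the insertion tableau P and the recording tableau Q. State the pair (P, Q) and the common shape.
P = [1, 3, 4] / [2, 6] / [5, 7] / [8];  Q = [1, 4, 7] / [2, 5] / [3, 8] / [6];  common shape = (3, 2, 2, 1)

Row-insert the values π_1, π_2, … into P one at a time, bumping the leftmost entry strictly greater than the inserted value down to the next row. The recording tableau Q records, in position (i, j), the step at which that cell was added to P.
  Insert 8 (step 1): P = [8];  Q = [1]
  Insert 5 (step 2): P = [5] / [8];  Q = [1] / [2]
  Insert 2 (step 3): P = [2] / [5] / [8];  Q = [1] / [2] / [3]
  Insert 7 (step 4): P = [2, 7] / [5] / [8];  Q = [1, 4] / [2] / [3]
  Insert 3 (step 5): P = [2, 3] / [5, 7] / [8];  Q = [1, 4] / [2, 5] / [3]
  Insert 1 (step 6): P = [1, 3] / [2, 7] / [5] / [8];  Q = [1, 4] / [2, 5] / [3] / [6]
  Insert 6 (step 7): P = [1, 3, 6] / [2, 7] / [5] / [8];  Q = [1, 4, 7] / [2, 5] / [3] / [6]
  Insert 4 (step 8): P = [1, 3, 4] / [2, 6] / [5, 7] / [8];  Q = [1, 4, 7] / [2, 5] / [3, 8] / [6]
Final shape: (3, 2, 2, 1).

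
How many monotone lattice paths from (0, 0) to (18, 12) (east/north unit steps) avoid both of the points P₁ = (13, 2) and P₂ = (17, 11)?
Number of paths = 43379700

Inclusion–exclusion. Total paths: C(30, 18) = 86493225. Through P₁: C(15, 13)·C(15, 5) = 315315. Through P₂: C(28, 17)·C(2, 1) = 42948360. Since P₁ is strictly southwest of P₂, a monotone path through both must visit P₁ then P₂; paths through both = C(15, 13)·C(13, 4)·C(2, 1) = 150150. Avoid both = 86493225 − 315315 − 42948360 + 150150 = 43379700.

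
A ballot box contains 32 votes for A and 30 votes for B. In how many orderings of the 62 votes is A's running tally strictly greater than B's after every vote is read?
Strict-lead orderings = 14544636039226909

Total orderings of the 62 votes with 32 for A: C(62, 32) = 450883717216034179. By the Bertrand ballot formula (Cycle Lemma / reflection principle), the number of orderings in which A is strictly ahead of B throughout is (p − q)/(p + q) · C(p + q, p) = (32 − 30)/(32 + 30) · 450883717216034179 = 14544636039226909.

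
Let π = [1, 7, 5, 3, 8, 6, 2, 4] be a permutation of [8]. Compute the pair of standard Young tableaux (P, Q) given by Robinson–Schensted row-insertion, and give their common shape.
P = [1, 2, 4] / [3, 6] / [5, 8] / [7];  Q = [1, 2, 5] / [3, 6] / [4, 8] / [7];  common shape = (3, 2, 2, 1)

Row-insert the values π_1, π_2, … into P one at a time, bumping the leftmost entry strictly greater than the inserted value down to the next row. The recording tableau Q records, in position (i, j), the step at which that cell was added to P.
  Insert 1 (step 1): P = [1];  Q = [1]
  Insert 7 (step 2): P = [1, 7];  Q = [1, 2]
  Insert 5 (step 3): P = [1, 5] / [7];  Q = [1, 2] / [3]
  Insert 3 (step 4): P = [1, 3] / [5] / [7];  Q = [1, 2] / [3] / [4]
  Insert 8 (step 5): P = [1, 3, 8] / [5] / [7];  Q = [1, 2, 5] / [3] / [4]
  Insert 6 (step 6): P = [1, 3, 6] / [5, 8] / [7];  Q = [1, 2, 5] / [3, 6] / [4]
  Insert 2 (step 7): P = [1, 2, 6] / [3, 8] / [5] / [7];  Q = [1, 2, 5] / [3, 6] / [4] / [7]
  Insert 4 (step 8): P = [1, 2, 4] / [3, 6] / [5, 8] / [7];  Q = [1, 2, 5] / [3, 6] / [4, 8] / [7]
Final shape: (3, 2, 2, 1).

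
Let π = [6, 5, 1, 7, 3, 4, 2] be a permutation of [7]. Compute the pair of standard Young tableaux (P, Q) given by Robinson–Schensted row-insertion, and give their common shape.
P = [1, 2, 4] / [3, 7] / [5] / [6];  Q = [1, 4, 6] / [2, 5] / [3] / [7];  common shape = (3, 2, 1, 1)

Row-insert the values π_1, π_2, … into P one at a time, bumping the leftmost entry strictly greater than the inserted value down to the next row. The recording tableau Q records, in position (i, j), the step at which that cell was added to P.
  Insert 6 (step 1): P = [6];  Q = [1]
  Insert 5 (step 2): P = [5] / [6];  Q = [1] / [2]
  Insert 1 (step 3): P = [1] / [5] / [6];  Q = [1] / [2] / [3]
  Insert 7 (step 4): P = [1, 7] / [5] / [6];  Q = [1, 4] / [2] / [3]
  Insert 3 (step 5): P = [1, 3] / [5, 7] / [6];  Q = [1, 4] / [2, 5] / [3]
  Insert 4 (step 6): P = [1, 3, 4] / [5, 7] / [6];  Q = [1, 4, 6] / [2, 5] / [3]
  Insert 2 (step 7): P = [1, 2, 4] / [3, 7] / [5] / [6];  Q = [1, 4, 6] / [2, 5] / [3] / [7]
Final shape: (3, 2, 1, 1).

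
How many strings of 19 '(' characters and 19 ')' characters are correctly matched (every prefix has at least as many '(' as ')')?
C_19 = 1767263190

These balanced parentheses are counted by the Catalan number C_n = (1/(n + 1)) · C(2n, n). For n = 19: C_19 = (1/20) · C(38, 19) = 35345263800/20 = 1767263190.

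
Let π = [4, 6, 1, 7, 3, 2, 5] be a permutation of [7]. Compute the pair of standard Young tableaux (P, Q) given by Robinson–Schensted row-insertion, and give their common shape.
P = [1, 2, 5] / [3, 6, 7] / [4];  Q = [1, 2, 4] / [3, 5, 7] / [6];  common shape = (3, 3, 1)

Row-insert the values π_1, π_2, … into P one at a time, bumping the leftmost entry strictly greater than the inserted value down to the next row. The recording tableau Q records, in position (i, j), the step at which that cell was added to P.
  Insert 4 (step 1): P = [4];  Q = [1]
  Insert 6 (step 2): P = [4, 6];  Q = [1, 2]
  Insert 1 (step 3): P = [1, 6] / [4];  Q = [1, 2] / [3]
  Insert 7 (step 4): P = [1, 6, 7] / [4];  Q = [1, 2, 4] / [3]
  Insert 3 (step 5): P = [1, 3, 7] / [4, 6];  Q = [1, 2, 4] / [3, 5]
  Insert 2 (step 6): P = [1, 2, 7] / [3, 6] / [4];  Q = [1, 2, 4] / [3, 5] / [6]
  Insert 5 (step 7): P = [1, 2, 5] / [3, 6, 7] / [4];  Q = [1, 2, 4] / [3, 5, 7] / [6]
Final shape: (3, 3, 1).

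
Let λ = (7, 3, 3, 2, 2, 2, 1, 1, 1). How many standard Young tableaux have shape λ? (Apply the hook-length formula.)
# SYT of shape (7, 3, 3, 2, 2, 2, 1, 1, 1) = 993248256

Hook-length formula: f^λ = n! / Π hook(c), product over all cells c of the Young diagram. For λ = (7, 3, 3, 2, 2, 2, 1, 1, 1), n = 22 boxes. Hook lengths by row (left-to-right, top-to-bottom): [15, 11, 7, 4, 3, 2, 1]; [10, 6, 2]; [9, 5, 1]; [7, 3]; [6, 2]; [5, 1]; [3]; [2]; [1]. Product of hooks = 1131641280000. So f^λ = 22! / 1131641280000 = 1124000727777607680000 / 1131641280000 = 993248256.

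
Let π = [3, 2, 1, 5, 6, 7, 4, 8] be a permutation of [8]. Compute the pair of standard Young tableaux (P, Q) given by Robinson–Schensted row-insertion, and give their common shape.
P = [1, 4, 6, 7, 8] / [2, 5] / [3];  Q = [1, 4, 5, 6, 8] / [2, 7] / [3];  common shape = (5, 2, 1)

Row-insert the values π_1, π_2, … into P one at a time, bumping the leftmost entry strictly greater than the inserted value down to the next row. The recording tableau Q records, in position (i, j), the step at which that cell was added to P.
  Insert 3 (step 1): P = [3];  Q = [1]
  Insert 2 (step 2): P = [2] / [3];  Q = [1] / [2]
  Insert 1 (step 3): P = [1] / [2] / [3];  Q = [1] / [2] / [3]
  Insert 5 (step 4): P = [1, 5] / [2] / [3];  Q = [1, 4] / [2] / [3]
  Insert 6 (step 5): P = [1, 5, 6] / [2] / [3];  Q = [1, 4, 5] / [2] / [3]
  Insert 7 (step 6): P = [1, 5, 6, 7] / [2] / [3];  Q = [1, 4, 5, 6] / [2] / [3]
  Insert 4 (step 7): P = [1, 4, 6, 7] / [2, 5] / [3];  Q = [1, 4, 5, 6] / [2, 7] / [3]
  Insert 8 (step 8): P = [1, 4, 6, 7, 8] / [2, 5] / [3];  Q = [1, 4, 5, 6, 8] / [2, 7] / [3]
Final shape: (5, 2, 1).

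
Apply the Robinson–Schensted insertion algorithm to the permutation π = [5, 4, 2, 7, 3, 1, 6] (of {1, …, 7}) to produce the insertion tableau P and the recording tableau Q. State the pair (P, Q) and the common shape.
P = [1, 3, 6] / [2, 7] / [4] / [5];  Q = [1, 4, 7] / [2, 5] / [3] / [6];  common shape = (3, 2, 1, 1)

Row-insert the values π_1, π_2, … into P one at a time, bumping the leftmost entry strictly greater than the inserted value down to the next row. The recording tableau Q records, in position (i, j), the step at which that cell was added to P.
  Insert 5 (step 1): P = [5];  Q = [1]
  Insert 4 (step 2): P = [4] / [5];  Q = [1] / [2]
  Insert 2 (step 3): P = [2] / [4] / [5];  Q = [1] / [2] / [3]
  Insert 7 (step 4): P = [2, 7] / [4] / [5];  Q = [1, 4] / [2] / [3]
  Insert 3 (step 5): P = [2, 3] / [4, 7] / [5];  Q = [1, 4] / [2, 5] / [3]
  Insert 1 (step 6): P = [1, 3] / [2, 7] / [4] / [5];  Q = [1, 4] / [2, 5] / [3] / [6]
  Insert 6 (step 7): P = [1, 3, 6] / [2, 7] / [4] / [5];  Q = [1, 4, 7] / [2, 5] / [3] / [6]
Final shape: (3, 2, 1, 1).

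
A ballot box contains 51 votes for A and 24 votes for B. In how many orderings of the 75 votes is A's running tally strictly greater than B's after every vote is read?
Strict-lead orderings = 9280331848438040052

Total orderings of the 75 votes with 51 for A: C(75, 51) = 25778699578994555700. By the Bertrand ballot formula (Cycle Lemma / reflection principle), the number of orderings in which A is strictly ahead of B throughout is (p − q)/(p + q) · C(p + q, p) = (51 − 24)/(51 + 24) · 25778699578994555700 = 9280331848438040052.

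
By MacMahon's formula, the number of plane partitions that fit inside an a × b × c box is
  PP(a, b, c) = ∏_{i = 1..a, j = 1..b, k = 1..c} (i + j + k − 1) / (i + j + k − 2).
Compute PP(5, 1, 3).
PP(5, 1, 3) = 56

Evaluate the triple product over i = 1..5, j = 1..1, k = 1..3. The factors are (2/1) · (3/2) · (4/3) · (3/2) · (4/3) · (5/4) · (4/3) · (5/4) · … (15 factors total). The numerators and denominators telescope so the product is an integer; carrying out the multiplication exactly gives PP(5, 1, 3) = 56.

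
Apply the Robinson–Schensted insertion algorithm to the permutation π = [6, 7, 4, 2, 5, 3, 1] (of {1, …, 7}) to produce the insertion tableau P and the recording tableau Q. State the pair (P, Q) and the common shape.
P = [1, 3] / [2, 5] / [4, 7] / [6];  Q = [1, 2] / [3, 5] / [4, 6] / [7];  common shape = (2, 2, 2, 1)

Row-insert the values π_1, π_2, … into P one at a time, bumping the leftmost entry strictly greater than the inserted value down to the next row. The recording tableau Q records, in position (i, j), the step at which that cell was added to P.
  Insert 6 (step 1): P = [6];  Q = [1]
  Insert 7 (step 2): P = [6, 7];  Q = [1, 2]
  Insert 4 (step 3): P = [4, 7] / [6];  Q = [1, 2] / [3]
  Insert 2 (step 4): P = [2, 7] / [4] / [6];  Q = [1, 2] / [3] / [4]
  Insert 5 (step 5): P = [2, 5] / [4, 7] / [6];  Q = [1, 2] / [3, 5] / [4]
  Insert 3 (step 6): P = [2, 3] / [4, 5] / [6, 7];  Q = [1, 2] / [3, 5] / [4, 6]
  Insert 1 (step 7): P = [1, 3] / [2, 5] / [4, 7] / [6];  Q = [1, 2] / [3, 5] / [4, 6] / [7]
Final shape: (2, 2, 2, 1).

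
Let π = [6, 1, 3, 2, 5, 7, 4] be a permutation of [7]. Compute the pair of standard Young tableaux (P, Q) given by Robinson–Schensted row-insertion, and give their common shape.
P = [1, 2, 4, 7] / [3, 5] / [6];  Q = [1, 3, 5, 6] / [2, 7] / [4];  common shape = (4, 2, 1)

Row-insert the values π_1, π_2, … into P one at a time, bumping the leftmost entry strictly greater than the inserted value down to the next row. The recording tableau Q records, in position (i, j), the step at which that cell was added to P.
  Insert 6 (step 1): P = [6];  Q = [1]
  Insert 1 (step 2): P = [1] / [6];  Q = [1] / [2]
  Insert 3 (step 3): P = [1, 3] / [6];  Q = [1, 3] / [2]
  Insert 2 (step 4): P = [1, 2] / [3] / [6];  Q = [1, 3] / [2] / [4]
  Insert 5 (step 5): P = [1, 2, 5] / [3] / [6];  Q = [1, 3, 5] / [2] / [4]
  Insert 7 (step 6): P = [1, 2, 5, 7] / [3] / [6];  Q = [1, 3, 5, 6] / [2] / [4]
  Insert 4 (step 7): P = [1, 2, 4, 7] / [3, 5] / [6];  Q = [1, 3, 5, 6] / [2, 7] / [4]
Final shape: (4, 2, 1).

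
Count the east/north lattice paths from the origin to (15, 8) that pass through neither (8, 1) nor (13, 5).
Number of paths = 385086

Inclusion–exclusion. Total paths: C(23, 15) = 490314. Through P₁: C(9, 8)·C(14, 7) = 30888. Through P₂: C(18, 13)·C(5, 2) = 85680. Since P₁ is strictly southwest of P₂, a monotone path through both must visit P₁ then P₂; paths through both = C(9, 8)·C(9, 5)·C(5, 2) = 11340. Avoid both = 490314 − 30888 − 85680 + 11340 = 385086.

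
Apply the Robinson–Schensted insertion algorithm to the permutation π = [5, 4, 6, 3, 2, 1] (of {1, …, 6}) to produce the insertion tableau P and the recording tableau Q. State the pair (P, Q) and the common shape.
P = [1, 6] / [2] / [3] / [4] / [5];  Q = [1, 3] / [2] / [4] / [5] / [6];  common shape = (2, 1, 1, 1, 1)

Row-insert the values π_1, π_2, … into P one at a time, bumping the leftmost entry strictly greater than the inserted value down to the next row. The recording tableau Q records, in position (i, j), the step at which that cell was added to P.
  Insert 5 (step 1): P = [5];  Q = [1]
  Insert 4 (step 2): P = [4] / [5];  Q = [1] / [2]
  Insert 6 (step 3): P = [4, 6] / [5];  Q = [1, 3] / [2]
  Insert 3 (step 4): P = [3, 6] / [4] / [5];  Q = [1, 3] / [2] / [4]
  Insert 2 (step 5): P = [2, 6] / [3] / [4] / [5];  Q = [1, 3] / [2] / [4] / [5]
  Insert 1 (step 6): P = [1, 6] / [2] / [3] / [4] / [5];  Q = [1, 3] / [2] / [4] / [5] / [6]
Final shape: (2, 1, 1, 1, 1).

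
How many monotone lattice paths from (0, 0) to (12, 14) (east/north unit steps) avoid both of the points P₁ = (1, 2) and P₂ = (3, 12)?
Number of paths = 5587331

Inclusion–exclusion. Total paths: C(26, 12) = 9657700. Through P₁: C(3, 1)·C(23, 11) = 4056234. Through P₂: C(15, 3)·C(11, 9) = 25025. Since P₁ is strictly southwest of P₂, a monotone path through both must visit P₁ then P₂; paths through both = C(3, 1)·C(12, 2)·C(11, 9) = 10890. Avoid both = 9657700 − 4056234 − 25025 + 10890 = 5587331.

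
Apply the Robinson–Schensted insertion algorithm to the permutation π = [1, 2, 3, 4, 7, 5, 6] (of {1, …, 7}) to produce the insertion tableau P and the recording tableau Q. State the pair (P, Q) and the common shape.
P = [1, 2, 3, 4, 5, 6] / [7];  Q = [1, 2, 3, 4, 5, 7] / [6];  common shape = (6, 1)

Row-insert the values π_1, π_2, … into P one at a time, bumping the leftmost entry strictly greater than the inserted value down to the next row. The recording tableau Q records, in position (i, j), the step at which that cell was added to P.
  Insert 1 (step 1): P = [1];  Q = [1]
  Insert 2 (step 2): P = [1, 2];  Q = [1, 2]
  Insert 3 (step 3): P = [1, 2, 3];  Q = [1, 2, 3]
  Insert 4 (step 4): P = [1, 2, 3, 4];  Q = [1, 2, 3, 4]
  Insert 7 (step 5): P = [1, 2, 3, 4, 7];  Q = [1, 2, 3, 4, 5]
  Insert 5 (step 6): P = [1, 2, 3, 4, 5] / [7];  Q = [1, 2, 3, 4, 5] / [6]
  Insert 6 (step 7): P = [1, 2, 3, 4, 5, 6] / [7];  Q = [1, 2, 3, 4, 5, 7] / [6]
Final shape: (6, 1).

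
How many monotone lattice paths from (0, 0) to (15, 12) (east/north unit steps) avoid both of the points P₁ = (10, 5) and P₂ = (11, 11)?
Number of paths = 11583429

Inclusion–exclusion. Total paths: C(27, 15) = 17383860. Through P₁: C(15, 10)·C(12, 5) = 2378376. Through P₂: C(22, 11)·C(5, 4) = 3527160. Since P₁ is strictly southwest of P₂, a monotone path through both must visit P₁ then P₂; paths through both = C(15, 10)·C(7, 1)·C(5, 4) = 105105. Avoid both = 17383860 − 2378376 − 3527160 + 105105 = 11583429.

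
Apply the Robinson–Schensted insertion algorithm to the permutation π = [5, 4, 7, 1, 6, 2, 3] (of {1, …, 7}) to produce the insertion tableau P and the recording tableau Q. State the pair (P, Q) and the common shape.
P = [1, 2, 3] / [4, 6] / [5, 7];  Q = [1, 3, 7] / [2, 5] / [4, 6];  common shape = (3, 2, 2)

Row-insert the values π_1, π_2, … into P one at a time, bumping the leftmost entry strictly greater than the inserted value down to the next row. The recording tableau Q records, in position (i, j), the step at which that cell was added to P.
  Insert 5 (step 1): P = [5];  Q = [1]
  Insert 4 (step 2): P = [4] / [5];  Q = [1] / [2]
  Insert 7 (step 3): P = [4, 7] / [5];  Q = [1, 3] / [2]
  Insert 1 (step 4): P = [1, 7] / [4] / [5];  Q = [1, 3] / [2] / [4]
  Insert 6 (step 5): P = [1, 6] / [4, 7] / [5];  Q = [1, 3] / [2, 5] / [4]
  Insert 2 (step 6): P = [1, 2] / [4, 6] / [5, 7];  Q = [1, 3] / [2, 5] / [4, 6]
  Insert 3 (step 7): P = [1, 2, 3] / [4, 6] / [5, 7];  Q = [1, 3, 7] / [2, 5] / [4, 6]
Final shape: (3, 2, 2).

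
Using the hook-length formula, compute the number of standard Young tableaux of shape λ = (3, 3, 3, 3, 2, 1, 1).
# SYT of shape (3, 3, 3, 3, 2, 1, 1) = 100100

Hook-length formula: f^λ = n! / Π hook(c), product over all cells c of the Young diagram. For λ = (3, 3, 3, 3, 2, 1, 1), n = 16 boxes. Hook lengths by row (left-to-right, top-to-bottom): [9, 6, 4]; [8, 5, 3]; [7, 4, 2]; [6, 3, 1]; [4, 1]; [2]; [1]. Product of hooks = 209018880. So f^λ = 16! / 209018880 = 20922789888000 / 209018880 = 100100.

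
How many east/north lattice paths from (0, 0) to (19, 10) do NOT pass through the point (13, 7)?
Number of paths = 13518330

Total paths from (0, 0) to (19, 10): C(29, 19) = 20030010. Paths through (13, 7): (paths (0, 0) → (13, 7)) × (paths (13, 7) → (19, 10)) = C(20, 13) · C(9, 6) = 77520 · 84 = 6511680. Avoidance count = 20030010 − 6511680 = 13518330.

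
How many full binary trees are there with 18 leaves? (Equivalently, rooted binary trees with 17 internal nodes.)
C_17 = 129644790

These full binary trees are counted by the Catalan number C_n = (1/(n + 1)) · C(2n, n). For n = 17: C_17 = (1/18) · C(34, 17) = 2333606220/18 = 129644790.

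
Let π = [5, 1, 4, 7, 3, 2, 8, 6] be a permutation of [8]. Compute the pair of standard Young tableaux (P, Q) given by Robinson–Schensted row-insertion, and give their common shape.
P = [1, 2, 6, 8] / [3, 7] / [4] / [5];  Q = [1, 3, 4, 7] / [2, 8] / [5] / [6];  common shape = (4, 2, 1, 1)

Row-insert the values π_1, π_2, … into P one at a time, bumping the leftmost entry strictly greater than the inserted value down to the next row. The recording tableau Q records, in position (i, j), the step at which that cell was added to P.
  Insert 5 (step 1): P = [5];  Q = [1]
  Insert 1 (step 2): P = [1] / [5];  Q = [1] / [2]
  Insert 4 (step 3): P = [1, 4] / [5];  Q = [1, 3] / [2]
  Insert 7 (step 4): P = [1, 4, 7] / [5];  Q = [1, 3, 4] / [2]
  Insert 3 (step 5): P = [1, 3, 7] / [4] / [5];  Q = [1, 3, 4] / [2] / [5]
  Insert 2 (step 6): P = [1, 2, 7] / [3] / [4] / [5];  Q = [1, 3, 4] / [2] / [5] / [6]
  Insert 8 (step 7): P = [1, 2, 7, 8] / [3] / [4] / [5];  Q = [1, 3, 4, 7] / [2] / [5] / [6]
  Insert 6 (step 8): P = [1, 2, 6, 8] / [3, 7] / [4] / [5];  Q = [1, 3, 4, 7] / [2, 8] / [5] / [6]
Final shape: (4, 2, 1, 1).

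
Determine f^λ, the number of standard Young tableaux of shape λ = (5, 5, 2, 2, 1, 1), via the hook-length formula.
# SYT of shape (5, 5, 2, 2, 1, 1) = 480480

Hook-length formula: f^λ = n! / Π hook(c), product over all cells c of the Young diagram. For λ = (5, 5, 2, 2, 1, 1), n = 16 boxes. Hook lengths by row (left-to-right, top-to-bottom): [10, 7, 4, 3, 2]; [9, 6, 3, 2, 1]; [5, 2]; [4, 1]; [2]; [1]. Product of hooks = 43545600. So f^λ = 16! / 43545600 = 20922789888000 / 43545600 = 480480.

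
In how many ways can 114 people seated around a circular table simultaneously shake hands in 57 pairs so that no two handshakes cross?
C_57 = 26700952856774851904245220912664

These noncrossing handshakes are counted by the Catalan number C_n = (1/(n + 1)) · C(2n, n). For n = 57: C_57 = (1/58) · C(114, 57) = 1548655265692941410446222812934512/58 = 26700952856774851904245220912664.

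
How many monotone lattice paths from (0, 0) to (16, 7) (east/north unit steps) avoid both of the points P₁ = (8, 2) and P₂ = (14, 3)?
Number of paths = 181767

Inclusion–exclusion. Total paths: C(23, 16) = 245157. Through P₁: C(10, 8)·C(13, 8) = 57915. Through P₂: C(17, 14)·C(6, 2) = 10200. Since P₁ is strictly southwest of P₂, a monotone path through both must visit P₁ then P₂; paths through both = C(10, 8)·C(7, 6)·C(6, 2) = 4725. Avoid both = 245157 − 57915 − 10200 + 4725 = 181767.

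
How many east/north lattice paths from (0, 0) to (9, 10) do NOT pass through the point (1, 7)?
Number of paths = 91058

Total paths from (0, 0) to (9, 10): C(19, 9) = 92378. Paths through (1, 7): (paths (0, 0) → (1, 7)) × (paths (1, 7) → (9, 10)) = C(8, 1) · C(11, 8) = 8 · 165 = 1320. Avoidance count = 92378 − 1320 = 91058.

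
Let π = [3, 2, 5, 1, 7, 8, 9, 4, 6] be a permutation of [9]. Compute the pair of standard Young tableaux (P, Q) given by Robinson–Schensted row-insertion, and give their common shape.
P = [1, 4, 6, 8, 9] / [2, 5, 7] / [3];  Q = [1, 3, 5, 6, 7] / [2, 8, 9] / [4];  common shape = (5, 3, 1)

Row-insert the values π_1, π_2, … into P one at a time, bumping the leftmost entry strictly greater than the inserted value down to the next row. The recording tableau Q records, in position (i, j), the step at which that cell was added to P.
  Insert 3 (step 1): P = [3];  Q = [1]
  Insert 2 (step 2): P = [2] / [3];  Q = [1] / [2]
  Insert 5 (step 3): P = [2, 5] / [3];  Q = [1, 3] / [2]
  Insert 1 (step 4): P = [1, 5] / [2] / [3];  Q = [1, 3] / [2] / [4]
  Insert 7 (step 5): P = [1, 5, 7] / [2] / [3];  Q = [1, 3, 5] / [2] / [4]
  Insert 8 (step 6): P = [1, 5, 7, 8] / [2] / [3];  Q = [1, 3, 5, 6] / [2] / [4]
  Insert 9 (step 7): P = [1, 5, 7, 8, 9] / [2] / [3];  Q = [1, 3, 5, 6, 7] / [2] / [4]
  Insert 4 (step 8): P = [1, 4, 7, 8, 9] / [2, 5] / [3];  Q = [1, 3, 5, 6, 7] / [2, 8] / [4]
  Insert 6 (step 9): P = [1, 4, 6, 8, 9] / [2, 5, 7] / [3];  Q = [1, 3, 5, 6, 7] / [2, 8, 9] / [4]
Final shape: (5, 3, 1).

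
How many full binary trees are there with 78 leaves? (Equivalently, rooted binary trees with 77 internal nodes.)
C_77 = 18793142726809884575211361279087545193250040

These full binary trees are counted by the Catalan number C_n = (1/(n + 1)) · C(2n, n). For n = 77: C_77 = (1/78) · C(154, 77) = 1465865132691170996866486179768828525073503120/78 = 18793142726809884575211361279087545193250040.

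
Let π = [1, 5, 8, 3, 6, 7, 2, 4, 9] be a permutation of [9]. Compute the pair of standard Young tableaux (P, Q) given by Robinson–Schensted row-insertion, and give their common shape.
P = [1, 2, 4, 7, 9] / [3, 6] / [5, 8];  Q = [1, 2, 3, 6, 9] / [4, 5] / [7, 8];  common shape = (5, 2, 2)

Row-insert the values π_1, π_2, … into P one at a time, bumping the leftmost entry strictly greater than the inserted value down to the next row. The recording tableau Q records, in position (i, j), the step at which that cell was added to P.
  Insert 1 (step 1): P = [1];  Q = [1]
  Insert 5 (step 2): P = [1, 5];  Q = [1, 2]
  Insert 8 (step 3): P = [1, 5, 8];  Q = [1, 2, 3]
  Insert 3 (step 4): P = [1, 3, 8] / [5];  Q = [1, 2, 3] / [4]
  Insert 6 (step 5): P = [1, 3, 6] / [5, 8];  Q = [1, 2, 3] / [4, 5]
  Insert 7 (step 6): P = [1, 3, 6, 7] / [5, 8];  Q = [1, 2, 3, 6] / [4, 5]
  Insert 2 (step 7): P = [1, 2, 6, 7] / [3, 8] / [5];  Q = [1, 2, 3, 6] / [4, 5] / [7]
  Insert 4 (step 8): P = [1, 2, 4, 7] / [3, 6] / [5, 8];  Q = [1, 2, 3, 6] / [4, 5] / [7, 8]
  Insert 9 (step 9): P = [1, 2, 4, 7, 9] / [3, 6] / [5, 8];  Q = [1, 2, 3, 6, 9] / [4, 5] / [7, 8]
Final shape: (5, 2, 2).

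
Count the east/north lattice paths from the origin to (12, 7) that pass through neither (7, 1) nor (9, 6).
Number of paths = 27344

Inclusion–exclusion. Total paths: C(19, 12) = 50388. Through P₁: C(8, 7)·C(11, 5) = 3696. Through P₂: C(15, 9)·C(4, 3) = 20020. Since P₁ is strictly southwest of P₂, a monotone path through both must visit P₁ then P₂; paths through both = C(8, 7)·C(7, 2)·C(4, 3) = 672. Avoid both = 50388 − 3696 − 20020 + 672 = 27344.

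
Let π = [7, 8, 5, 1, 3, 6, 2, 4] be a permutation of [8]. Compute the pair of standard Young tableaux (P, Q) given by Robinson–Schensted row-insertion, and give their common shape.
P = [1, 2, 4] / [3, 6] / [5, 8] / [7];  Q = [1, 2, 6] / [3, 5] / [4, 8] / [7];  common shape = (3, 2, 2, 1)

Row-insert the values π_1, π_2, … into P one at a time, bumping the leftmost entry strictly greater than the inserted value down to the next row. The recording tableau Q records, in position (i, j), the step at which that cell was added to P.
  Insert 7 (step 1): P = [7];  Q = [1]
  Insert 8 (step 2): P = [7, 8];  Q = [1, 2]
  Insert 5 (step 3): P = [5, 8] / [7];  Q = [1, 2] / [3]
  Insert 1 (step 4): P = [1, 8] / [5] / [7];  Q = [1, 2] / [3] / [4]
  Insert 3 (step 5): P = [1, 3] / [5, 8] / [7];  Q = [1, 2] / [3, 5] / [4]
  Insert 6 (step 6): P = [1, 3, 6] / [5, 8] / [7];  Q = [1, 2, 6] / [3, 5] / [4]
  Insert 2 (step 7): P = [1, 2, 6] / [3, 8] / [5] / [7];  Q = [1, 2, 6] / [3, 5] / [4] / [7]
  Insert 4 (step 8): P = [1, 2, 4] / [3, 6] / [5, 8] / [7];  Q = [1, 2, 6] / [3, 5] / [4, 8] / [7]
Final shape: (3, 2, 2, 1).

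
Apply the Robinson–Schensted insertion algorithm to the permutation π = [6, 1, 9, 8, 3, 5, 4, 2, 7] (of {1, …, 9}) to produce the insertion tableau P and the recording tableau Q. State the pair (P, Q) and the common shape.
P = [1, 2, 4, 7] / [3, 8] / [5] / [6] / [9];  Q = [1, 3, 6, 9] / [2, 4] / [5] / [7] / [8];  common shape = (4, 2, 1, 1, 1)

Row-insert the values π_1, π_2, … into P one at a time, bumping the leftmost entry strictly greater than the inserted value down to the next row. The recording tableau Q records, in position (i, j), the step at which that cell was added to P.
  Insert 6 (step 1): P = [6];  Q = [1]
  Insert 1 (step 2): P = [1] / [6];  Q = [1] / [2]
  Insert 9 (step 3): P = [1, 9] / [6];  Q = [1, 3] / [2]
  Insert 8 (step 4): P = [1, 8] / [6, 9];  Q = [1, 3] / [2, 4]
  Insert 3 (step 5): P = [1, 3] / [6, 8] / [9];  Q = [1, 3] / [2, 4] / [5]
  Insert 5 (step 6): P = [1, 3, 5] / [6, 8] / [9];  Q = [1, 3, 6] / [2, 4] / [5]
  Insert 4 (step 7): P = [1, 3, 4] / [5, 8] / [6] / [9];  Q = [1, 3, 6] / [2, 4] / [5] / [7]
  Insert 2 (step 8): P = [1, 2, 4] / [3, 8] / [5] / [6] / [9];  Q = [1, 3, 6] / [2, 4] / [5] / [7] / [8]
  Insert 7 (step 9): P = [1, 2, 4, 7] / [3, 8] / [5] / [6] / [9];  Q = [1, 3, 6, 9] / [2, 4] / [5] / [7] / [8]
Final shape: (4, 2, 1, 1, 1).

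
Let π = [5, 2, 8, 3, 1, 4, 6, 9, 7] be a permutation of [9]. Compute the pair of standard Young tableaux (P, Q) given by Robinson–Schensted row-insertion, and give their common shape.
P = [1, 3, 4, 6, 7] / [2, 8, 9] / [5];  Q = [1, 3, 6, 7, 8] / [2, 4, 9] / [5];  common shape = (5, 3, 1)

Row-insert the values π_1, π_2, … into P one at a time, bumping the leftmost entry strictly greater than the inserted value down to the next row. The recording tableau Q records, in position (i, j), the step at which that cell was added to P.
  Insert 5 (step 1): P = [5];  Q = [1]
  Insert 2 (step 2): P = [2] / [5];  Q = [1] / [2]
  Insert 8 (step 3): P = [2, 8] / [5];  Q = [1, 3] / [2]
  Insert 3 (step 4): P = [2, 3] / [5, 8];  Q = [1, 3] / [2, 4]
  Insert 1 (step 5): P = [1, 3] / [2, 8] / [5];  Q = [1, 3] / [2, 4] / [5]
  Insert 4 (step 6): P = [1, 3, 4] / [2, 8] / [5];  Q = [1, 3, 6] / [2, 4] / [5]
  Insert 6 (step 7): P = [1, 3, 4, 6] / [2, 8] / [5];  Q = [1, 3, 6, 7] / [2, 4] / [5]
  Insert 9 (step 8): P = [1, 3, 4, 6, 9] / [2, 8] / [5];  Q = [1, 3, 6, 7, 8] / [2, 4] / [5]
  Insert 7 (step 9): P = [1, 3, 4, 6, 7] / [2, 8, 9] / [5];  Q = [1, 3, 6, 7, 8] / [2, 4, 9] / [5]
Final shape: (5, 3, 1).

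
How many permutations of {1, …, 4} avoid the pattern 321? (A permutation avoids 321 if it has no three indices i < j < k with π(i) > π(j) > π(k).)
C_4 = 14

These 321-avoiding permutations are counted by the Catalan number C_n = (1/(n + 1)) · C(2n, n). For n = 4: C_4 = (1/5) · C(8, 4) = 70/5 = 14.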